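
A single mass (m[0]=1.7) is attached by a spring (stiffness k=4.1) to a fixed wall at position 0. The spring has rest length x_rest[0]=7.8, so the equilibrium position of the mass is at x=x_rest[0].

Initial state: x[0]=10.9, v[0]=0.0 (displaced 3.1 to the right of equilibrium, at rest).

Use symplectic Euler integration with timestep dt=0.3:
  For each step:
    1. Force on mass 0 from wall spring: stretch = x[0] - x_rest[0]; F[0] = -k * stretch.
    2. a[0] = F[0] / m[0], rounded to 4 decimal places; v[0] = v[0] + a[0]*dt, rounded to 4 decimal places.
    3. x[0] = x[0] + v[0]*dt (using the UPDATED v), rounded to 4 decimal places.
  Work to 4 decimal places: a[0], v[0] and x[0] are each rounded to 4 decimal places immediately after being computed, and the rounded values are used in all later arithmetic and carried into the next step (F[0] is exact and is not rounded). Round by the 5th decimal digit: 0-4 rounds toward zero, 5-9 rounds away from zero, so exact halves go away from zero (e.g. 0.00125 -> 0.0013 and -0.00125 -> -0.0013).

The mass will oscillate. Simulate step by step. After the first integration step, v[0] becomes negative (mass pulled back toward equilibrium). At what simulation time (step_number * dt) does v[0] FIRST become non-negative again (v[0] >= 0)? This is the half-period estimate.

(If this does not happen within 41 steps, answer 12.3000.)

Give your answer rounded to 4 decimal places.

Step 0: x=[10.9000] v=[0.0000]
Step 1: x=[10.2271] v=[-2.2430]
Step 2: x=[9.0274] v=[-3.9991]
Step 3: x=[7.5612] v=[-4.8872]
Step 4: x=[6.1469] v=[-4.7144]
Step 5: x=[5.0914] v=[-3.5183]
Step 6: x=[4.6238] v=[-1.5586]
Step 7: x=[4.8457] v=[0.7395]
First v>=0 after going negative at step 7, time=2.1000

Answer: 2.1000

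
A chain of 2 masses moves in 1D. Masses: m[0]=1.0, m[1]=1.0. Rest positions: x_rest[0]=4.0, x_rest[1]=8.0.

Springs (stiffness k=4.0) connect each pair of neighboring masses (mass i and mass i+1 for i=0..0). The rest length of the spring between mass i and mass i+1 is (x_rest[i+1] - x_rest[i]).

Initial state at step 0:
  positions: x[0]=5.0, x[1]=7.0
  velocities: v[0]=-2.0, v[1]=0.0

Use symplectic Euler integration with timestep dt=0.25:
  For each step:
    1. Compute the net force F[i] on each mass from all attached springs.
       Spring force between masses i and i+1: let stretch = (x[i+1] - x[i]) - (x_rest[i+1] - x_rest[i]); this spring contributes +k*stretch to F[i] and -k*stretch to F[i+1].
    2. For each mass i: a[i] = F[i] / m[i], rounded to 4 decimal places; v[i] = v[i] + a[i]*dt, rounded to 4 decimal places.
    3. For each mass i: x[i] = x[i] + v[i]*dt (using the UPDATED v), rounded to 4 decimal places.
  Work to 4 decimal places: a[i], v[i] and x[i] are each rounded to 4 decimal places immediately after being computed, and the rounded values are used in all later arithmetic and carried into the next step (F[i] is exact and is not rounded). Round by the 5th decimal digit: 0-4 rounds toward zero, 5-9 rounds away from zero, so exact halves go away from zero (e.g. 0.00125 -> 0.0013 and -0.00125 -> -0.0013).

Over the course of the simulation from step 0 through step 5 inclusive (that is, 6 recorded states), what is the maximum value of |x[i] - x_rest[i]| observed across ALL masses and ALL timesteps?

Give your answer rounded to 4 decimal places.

Step 0: x=[5.0000 7.0000] v=[-2.0000 0.0000]
Step 1: x=[4.0000 7.5000] v=[-4.0000 2.0000]
Step 2: x=[2.8750 8.1250] v=[-4.5000 2.5000]
Step 3: x=[2.0625 8.4375] v=[-3.2500 1.2500]
Step 4: x=[1.8438 8.1563] v=[-0.8750 -1.1250]
Step 5: x=[2.2032 7.2969] v=[1.4375 -3.4375]
Max displacement = 2.1562

Answer: 2.1562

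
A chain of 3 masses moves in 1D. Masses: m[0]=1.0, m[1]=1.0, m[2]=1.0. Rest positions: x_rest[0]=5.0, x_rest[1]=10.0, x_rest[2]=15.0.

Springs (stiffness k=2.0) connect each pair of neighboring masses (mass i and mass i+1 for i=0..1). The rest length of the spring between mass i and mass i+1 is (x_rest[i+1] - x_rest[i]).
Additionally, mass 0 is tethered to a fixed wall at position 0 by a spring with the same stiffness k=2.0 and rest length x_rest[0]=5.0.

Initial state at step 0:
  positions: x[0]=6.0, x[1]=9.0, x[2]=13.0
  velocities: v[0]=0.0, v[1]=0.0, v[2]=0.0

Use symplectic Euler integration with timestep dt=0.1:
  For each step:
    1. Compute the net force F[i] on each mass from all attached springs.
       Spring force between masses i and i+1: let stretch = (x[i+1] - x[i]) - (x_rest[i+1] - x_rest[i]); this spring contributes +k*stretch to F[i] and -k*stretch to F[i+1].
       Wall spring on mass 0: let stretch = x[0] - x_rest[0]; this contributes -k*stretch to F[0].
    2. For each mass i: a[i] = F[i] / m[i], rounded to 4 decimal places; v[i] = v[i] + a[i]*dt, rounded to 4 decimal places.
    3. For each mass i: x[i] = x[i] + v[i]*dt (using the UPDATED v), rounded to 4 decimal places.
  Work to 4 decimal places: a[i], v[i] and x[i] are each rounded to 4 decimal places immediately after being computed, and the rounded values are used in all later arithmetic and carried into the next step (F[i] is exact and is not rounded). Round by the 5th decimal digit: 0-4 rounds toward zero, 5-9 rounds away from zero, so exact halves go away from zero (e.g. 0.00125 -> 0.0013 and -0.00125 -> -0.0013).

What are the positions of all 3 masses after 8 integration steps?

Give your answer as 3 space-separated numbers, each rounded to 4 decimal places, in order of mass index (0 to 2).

Answer: 4.3654 9.4355 13.7067

Derivation:
Step 0: x=[6.0000 9.0000 13.0000] v=[0.0000 0.0000 0.0000]
Step 1: x=[5.9400 9.0200 13.0200] v=[-0.6000 0.2000 0.2000]
Step 2: x=[5.8228 9.0584 13.0600] v=[-1.1720 0.3840 0.4000]
Step 3: x=[5.6539 9.1121 13.1200] v=[-1.6894 0.5372 0.5997]
Step 4: x=[5.4411 9.1768 13.1998] v=[-2.1285 0.6471 0.7981]
Step 5: x=[5.1941 9.2473 13.2992] v=[-2.4696 0.7046 0.9935]
Step 6: x=[4.9243 9.3177 13.4175] v=[-2.6978 0.7043 1.1831]
Step 7: x=[4.6439 9.3823 13.5538] v=[-2.8040 0.6456 1.3631]
Step 8: x=[4.3654 9.4355 13.7067] v=[-2.7851 0.5322 1.5288]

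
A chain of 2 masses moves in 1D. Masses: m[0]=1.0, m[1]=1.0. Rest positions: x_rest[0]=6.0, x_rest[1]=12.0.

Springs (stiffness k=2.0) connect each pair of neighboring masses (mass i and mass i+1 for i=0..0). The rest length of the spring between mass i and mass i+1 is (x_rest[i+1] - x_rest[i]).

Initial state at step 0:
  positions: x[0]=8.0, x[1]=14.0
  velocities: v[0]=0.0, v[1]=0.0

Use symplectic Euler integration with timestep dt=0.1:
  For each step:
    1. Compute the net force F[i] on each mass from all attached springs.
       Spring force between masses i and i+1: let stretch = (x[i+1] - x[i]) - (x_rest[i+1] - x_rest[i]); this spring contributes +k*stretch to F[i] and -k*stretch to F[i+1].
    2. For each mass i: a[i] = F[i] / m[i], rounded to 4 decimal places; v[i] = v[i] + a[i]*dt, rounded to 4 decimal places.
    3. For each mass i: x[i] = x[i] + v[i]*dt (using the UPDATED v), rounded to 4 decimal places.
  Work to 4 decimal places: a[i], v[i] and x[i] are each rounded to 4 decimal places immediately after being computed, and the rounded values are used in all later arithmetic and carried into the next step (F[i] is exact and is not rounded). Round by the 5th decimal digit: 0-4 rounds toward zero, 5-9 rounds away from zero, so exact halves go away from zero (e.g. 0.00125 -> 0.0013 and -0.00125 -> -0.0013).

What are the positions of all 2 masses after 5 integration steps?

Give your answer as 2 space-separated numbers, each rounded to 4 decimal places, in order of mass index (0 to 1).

Answer: 8.0000 14.0000

Derivation:
Step 0: x=[8.0000 14.0000] v=[0.0000 0.0000]
Step 1: x=[8.0000 14.0000] v=[0.0000 0.0000]
Step 2: x=[8.0000 14.0000] v=[0.0000 0.0000]
Step 3: x=[8.0000 14.0000] v=[0.0000 0.0000]
Step 4: x=[8.0000 14.0000] v=[0.0000 0.0000]
Step 5: x=[8.0000 14.0000] v=[0.0000 0.0000]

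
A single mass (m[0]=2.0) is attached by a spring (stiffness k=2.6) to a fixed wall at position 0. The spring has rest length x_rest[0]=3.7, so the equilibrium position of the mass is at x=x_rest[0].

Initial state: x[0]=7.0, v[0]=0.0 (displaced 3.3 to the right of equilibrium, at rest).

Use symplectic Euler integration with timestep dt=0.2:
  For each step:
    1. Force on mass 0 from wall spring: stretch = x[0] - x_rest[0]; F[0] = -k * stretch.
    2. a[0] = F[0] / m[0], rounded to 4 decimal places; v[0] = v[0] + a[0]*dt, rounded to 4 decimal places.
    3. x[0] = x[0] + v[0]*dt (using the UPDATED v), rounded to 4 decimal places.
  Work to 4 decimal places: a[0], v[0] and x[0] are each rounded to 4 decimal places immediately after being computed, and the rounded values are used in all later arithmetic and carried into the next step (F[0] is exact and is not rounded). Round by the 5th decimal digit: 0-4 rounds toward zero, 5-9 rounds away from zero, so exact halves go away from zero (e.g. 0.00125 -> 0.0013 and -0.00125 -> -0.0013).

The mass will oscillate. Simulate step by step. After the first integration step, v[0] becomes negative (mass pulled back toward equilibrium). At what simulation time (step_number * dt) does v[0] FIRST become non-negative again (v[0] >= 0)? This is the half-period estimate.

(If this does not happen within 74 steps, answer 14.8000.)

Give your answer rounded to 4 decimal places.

Step 0: x=[7.0000] v=[0.0000]
Step 1: x=[6.8284] v=[-0.8580]
Step 2: x=[6.4941] v=[-1.6714]
Step 3: x=[6.0145] v=[-2.3979]
Step 4: x=[5.4146] v=[-2.9997]
Step 5: x=[4.7255] v=[-3.4455]
Step 6: x=[3.9831] v=[-3.7121]
Step 7: x=[3.2260] v=[-3.7857]
Step 8: x=[2.4935] v=[-3.6625]
Step 9: x=[1.8237] v=[-3.3488]
Step 10: x=[1.2515] v=[-2.8610]
Step 11: x=[0.8066] v=[-2.2244]
Step 12: x=[0.5122] v=[-1.4721]
Step 13: x=[0.3835] v=[-0.6433]
Step 14: x=[0.4273] v=[0.2190]
First v>=0 after going negative at step 14, time=2.8000

Answer: 2.8000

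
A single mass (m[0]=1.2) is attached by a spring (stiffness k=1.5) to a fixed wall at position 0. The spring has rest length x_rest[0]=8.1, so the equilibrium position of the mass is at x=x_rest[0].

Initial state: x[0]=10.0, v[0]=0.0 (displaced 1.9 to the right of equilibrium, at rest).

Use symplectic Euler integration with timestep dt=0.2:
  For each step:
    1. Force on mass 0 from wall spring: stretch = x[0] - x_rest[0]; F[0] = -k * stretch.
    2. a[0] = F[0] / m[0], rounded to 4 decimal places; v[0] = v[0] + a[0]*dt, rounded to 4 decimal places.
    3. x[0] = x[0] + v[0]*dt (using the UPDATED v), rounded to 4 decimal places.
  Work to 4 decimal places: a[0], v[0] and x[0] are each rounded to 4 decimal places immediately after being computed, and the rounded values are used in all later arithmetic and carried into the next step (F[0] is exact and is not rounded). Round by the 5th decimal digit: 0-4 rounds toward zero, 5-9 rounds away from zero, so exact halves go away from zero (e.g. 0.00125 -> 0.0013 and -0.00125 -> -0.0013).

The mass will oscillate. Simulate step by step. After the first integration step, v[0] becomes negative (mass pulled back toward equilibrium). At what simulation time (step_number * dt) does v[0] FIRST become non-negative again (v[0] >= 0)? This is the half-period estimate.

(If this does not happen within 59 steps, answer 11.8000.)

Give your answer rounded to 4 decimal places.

Answer: 3.0000

Derivation:
Step 0: x=[10.0000] v=[0.0000]
Step 1: x=[9.9050] v=[-0.4750]
Step 2: x=[9.7197] v=[-0.9263]
Step 3: x=[9.4535] v=[-1.3312]
Step 4: x=[9.1196] v=[-1.6696]
Step 5: x=[8.7347] v=[-1.9245]
Step 6: x=[8.3181] v=[-2.0832]
Step 7: x=[7.8906] v=[-2.1377]
Step 8: x=[7.4735] v=[-2.0853]
Step 9: x=[7.0878] v=[-1.9287]
Step 10: x=[6.7527] v=[-1.6756]
Step 11: x=[6.4849] v=[-1.3388]
Step 12: x=[6.2979] v=[-0.9350]
Step 13: x=[6.2010] v=[-0.4845]
Step 14: x=[6.1991] v=[-0.0097]
Step 15: x=[6.2922] v=[0.4655]
First v>=0 after going negative at step 15, time=3.0000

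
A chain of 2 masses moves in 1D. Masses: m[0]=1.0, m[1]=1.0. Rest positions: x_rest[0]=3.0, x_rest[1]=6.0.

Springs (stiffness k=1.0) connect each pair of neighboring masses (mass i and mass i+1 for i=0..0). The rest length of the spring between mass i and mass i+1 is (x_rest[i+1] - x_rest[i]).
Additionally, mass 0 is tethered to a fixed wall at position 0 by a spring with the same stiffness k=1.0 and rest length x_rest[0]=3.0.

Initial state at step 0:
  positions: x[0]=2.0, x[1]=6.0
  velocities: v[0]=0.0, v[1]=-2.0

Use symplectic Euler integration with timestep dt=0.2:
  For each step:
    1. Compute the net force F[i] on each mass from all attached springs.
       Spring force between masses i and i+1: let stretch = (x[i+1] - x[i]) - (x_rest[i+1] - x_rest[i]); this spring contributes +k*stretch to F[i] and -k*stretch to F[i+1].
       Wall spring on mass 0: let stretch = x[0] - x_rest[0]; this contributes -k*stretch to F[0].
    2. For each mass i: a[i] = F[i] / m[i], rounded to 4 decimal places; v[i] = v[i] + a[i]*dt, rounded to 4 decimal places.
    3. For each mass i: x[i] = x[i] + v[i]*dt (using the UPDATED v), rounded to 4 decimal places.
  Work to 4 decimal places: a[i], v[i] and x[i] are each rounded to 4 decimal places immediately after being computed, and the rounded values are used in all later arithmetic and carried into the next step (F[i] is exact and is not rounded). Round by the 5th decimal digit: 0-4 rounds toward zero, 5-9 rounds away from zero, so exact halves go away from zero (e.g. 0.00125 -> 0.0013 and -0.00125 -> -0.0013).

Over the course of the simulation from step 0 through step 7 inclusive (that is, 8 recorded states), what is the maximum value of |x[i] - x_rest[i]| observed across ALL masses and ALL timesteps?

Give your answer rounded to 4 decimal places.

Answer: 2.6649

Derivation:
Step 0: x=[2.0000 6.0000] v=[0.0000 -2.0000]
Step 1: x=[2.0800 5.5600] v=[0.4000 -2.2000]
Step 2: x=[2.2160 5.1008] v=[0.6800 -2.2960]
Step 3: x=[2.3788 4.6462] v=[0.8138 -2.2730]
Step 4: x=[2.5371 4.2209] v=[0.7915 -2.1265]
Step 5: x=[2.6613 3.8482] v=[0.6208 -1.8633]
Step 6: x=[2.7265 3.5481] v=[0.3259 -1.5007]
Step 7: x=[2.7155 3.3351] v=[-0.0551 -1.0650]
Max displacement = 2.6649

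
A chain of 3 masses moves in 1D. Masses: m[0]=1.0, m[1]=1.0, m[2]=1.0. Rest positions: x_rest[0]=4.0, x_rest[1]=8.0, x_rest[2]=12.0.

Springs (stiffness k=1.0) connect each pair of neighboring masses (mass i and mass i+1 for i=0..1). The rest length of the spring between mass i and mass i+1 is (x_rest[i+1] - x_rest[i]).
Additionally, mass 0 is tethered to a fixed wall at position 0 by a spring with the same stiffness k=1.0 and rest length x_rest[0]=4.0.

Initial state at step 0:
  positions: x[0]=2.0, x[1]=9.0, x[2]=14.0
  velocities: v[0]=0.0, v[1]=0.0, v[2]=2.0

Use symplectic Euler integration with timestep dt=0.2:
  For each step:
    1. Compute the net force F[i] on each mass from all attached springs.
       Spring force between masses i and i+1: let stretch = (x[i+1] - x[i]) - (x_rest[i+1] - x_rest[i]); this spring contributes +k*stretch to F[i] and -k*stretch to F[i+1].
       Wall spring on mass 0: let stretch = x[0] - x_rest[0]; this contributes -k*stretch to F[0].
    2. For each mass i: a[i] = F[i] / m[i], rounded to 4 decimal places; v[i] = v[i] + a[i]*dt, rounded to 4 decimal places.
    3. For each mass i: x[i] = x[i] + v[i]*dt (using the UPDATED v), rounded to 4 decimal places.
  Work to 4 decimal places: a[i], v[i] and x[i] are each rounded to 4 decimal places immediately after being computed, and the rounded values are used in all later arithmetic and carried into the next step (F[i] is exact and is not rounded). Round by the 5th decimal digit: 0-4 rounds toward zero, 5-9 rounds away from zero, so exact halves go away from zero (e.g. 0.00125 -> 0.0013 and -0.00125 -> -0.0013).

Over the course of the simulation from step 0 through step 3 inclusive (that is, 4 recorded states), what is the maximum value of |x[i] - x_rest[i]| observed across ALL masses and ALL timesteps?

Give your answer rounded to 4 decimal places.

Step 0: x=[2.0000 9.0000 14.0000] v=[0.0000 0.0000 2.0000]
Step 1: x=[2.2000 8.9200 14.3600] v=[1.0000 -0.4000 1.8000]
Step 2: x=[2.5808 8.7888 14.6624] v=[1.9040 -0.6560 1.5120]
Step 3: x=[3.1067 8.6442 14.8899] v=[2.6294 -0.7229 1.1373]
Max displacement = 2.8899

Answer: 2.8899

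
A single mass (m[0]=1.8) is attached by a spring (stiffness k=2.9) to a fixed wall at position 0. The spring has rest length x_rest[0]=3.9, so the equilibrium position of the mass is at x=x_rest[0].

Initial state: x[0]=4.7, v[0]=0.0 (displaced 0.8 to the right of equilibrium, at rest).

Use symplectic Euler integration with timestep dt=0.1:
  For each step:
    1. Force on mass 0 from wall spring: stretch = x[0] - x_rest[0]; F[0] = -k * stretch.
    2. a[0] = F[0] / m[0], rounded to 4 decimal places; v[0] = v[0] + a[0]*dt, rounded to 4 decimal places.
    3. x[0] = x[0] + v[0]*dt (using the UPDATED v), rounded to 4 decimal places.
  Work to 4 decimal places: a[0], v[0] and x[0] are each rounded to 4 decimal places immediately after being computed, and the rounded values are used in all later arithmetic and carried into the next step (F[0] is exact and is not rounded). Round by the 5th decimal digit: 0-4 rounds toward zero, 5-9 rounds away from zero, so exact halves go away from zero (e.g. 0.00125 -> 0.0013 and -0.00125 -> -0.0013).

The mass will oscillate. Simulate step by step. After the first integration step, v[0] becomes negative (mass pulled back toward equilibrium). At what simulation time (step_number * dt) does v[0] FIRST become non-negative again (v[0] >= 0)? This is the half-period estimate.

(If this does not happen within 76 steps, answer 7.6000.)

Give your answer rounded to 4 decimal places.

Step 0: x=[4.7000] v=[0.0000]
Step 1: x=[4.6871] v=[-0.1289]
Step 2: x=[4.6615] v=[-0.2557]
Step 3: x=[4.6237] v=[-0.3784]
Step 4: x=[4.5742] v=[-0.4950]
Step 5: x=[4.5138] v=[-0.6036]
Step 6: x=[4.4436] v=[-0.7025]
Step 7: x=[4.3646] v=[-0.7901]
Step 8: x=[4.2781] v=[-0.8650]
Step 9: x=[4.1855] v=[-0.9259]
Step 10: x=[4.0883] v=[-0.9719]
Step 11: x=[3.9881] v=[-1.0022]
Step 12: x=[3.8865] v=[-1.0164]
Step 13: x=[3.7851] v=[-1.0142]
Step 14: x=[3.6855] v=[-0.9957]
Step 15: x=[3.5894] v=[-0.9611]
Step 16: x=[3.4983] v=[-0.9111]
Step 17: x=[3.4137] v=[-0.8464]
Step 18: x=[3.3369] v=[-0.7681]
Step 19: x=[3.2692] v=[-0.6774]
Step 20: x=[3.2116] v=[-0.5758]
Step 21: x=[3.1651] v=[-0.4649]
Step 22: x=[3.1305] v=[-0.3465]
Step 23: x=[3.1083] v=[-0.2225]
Step 24: x=[3.0988] v=[-0.0950]
Step 25: x=[3.1022] v=[0.0341]
First v>=0 after going negative at step 25, time=2.5000

Answer: 2.5000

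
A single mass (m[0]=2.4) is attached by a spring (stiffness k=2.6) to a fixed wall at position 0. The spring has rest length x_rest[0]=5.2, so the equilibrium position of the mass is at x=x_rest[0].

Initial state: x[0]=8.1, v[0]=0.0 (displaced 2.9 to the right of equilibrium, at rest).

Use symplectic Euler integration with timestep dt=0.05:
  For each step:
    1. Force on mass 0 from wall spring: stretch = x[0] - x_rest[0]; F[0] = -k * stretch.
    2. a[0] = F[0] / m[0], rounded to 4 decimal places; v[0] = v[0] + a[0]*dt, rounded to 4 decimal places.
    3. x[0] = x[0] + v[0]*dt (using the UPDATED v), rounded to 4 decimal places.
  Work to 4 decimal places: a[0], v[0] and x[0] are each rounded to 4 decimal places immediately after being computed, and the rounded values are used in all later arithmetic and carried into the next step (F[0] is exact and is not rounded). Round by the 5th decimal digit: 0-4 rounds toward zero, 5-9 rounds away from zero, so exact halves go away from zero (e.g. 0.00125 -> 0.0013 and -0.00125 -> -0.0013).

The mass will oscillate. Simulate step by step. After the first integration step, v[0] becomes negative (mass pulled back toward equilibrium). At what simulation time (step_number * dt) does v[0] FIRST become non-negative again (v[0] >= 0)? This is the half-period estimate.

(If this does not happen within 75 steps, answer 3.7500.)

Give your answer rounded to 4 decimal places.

Step 0: x=[8.1000] v=[0.0000]
Step 1: x=[8.0921] v=[-0.1571]
Step 2: x=[8.0764] v=[-0.3138]
Step 3: x=[8.0529] v=[-0.4696]
Step 4: x=[8.0217] v=[-0.6241]
Step 5: x=[7.9829] v=[-0.7769]
Step 6: x=[7.9365] v=[-0.9276]
Step 7: x=[7.8827] v=[-1.0758]
Step 8: x=[7.8216] v=[-1.2211]
Step 9: x=[7.7534] v=[-1.3631]
Step 10: x=[7.6783] v=[-1.5014]
Step 11: x=[7.5965] v=[-1.6356]
Step 12: x=[7.5082] v=[-1.7654]
Step 13: x=[7.4137] v=[-1.8904]
Step 14: x=[7.3132] v=[-2.0103]
Step 15: x=[7.2070] v=[-2.1248]
Step 16: x=[7.0953] v=[-2.2335]
Step 17: x=[6.9785] v=[-2.3362]
Step 18: x=[6.8569] v=[-2.4325]
Step 19: x=[6.7308] v=[-2.5223]
Step 20: x=[6.6005] v=[-2.6052]
Step 21: x=[6.4664] v=[-2.6811]
Step 22: x=[6.3289] v=[-2.7497]
Step 23: x=[6.1884] v=[-2.8109]
Step 24: x=[6.0452] v=[-2.8644]
Step 25: x=[5.8997] v=[-2.9102]
Step 26: x=[5.7523] v=[-2.9481]
Step 27: x=[5.6034] v=[-2.9780]
Step 28: x=[5.4534] v=[-2.9999]
Step 29: x=[5.3027] v=[-3.0136]
Step 30: x=[5.1517] v=[-3.0192]
Step 31: x=[5.0009] v=[-3.0166]
Step 32: x=[4.8506] v=[-3.0058]
Step 33: x=[4.7013] v=[-2.9869]
Step 34: x=[4.5533] v=[-2.9599]
Step 35: x=[4.4071] v=[-2.9249]
Step 36: x=[4.2630] v=[-2.8820]
Step 37: x=[4.1214] v=[-2.8312]
Step 38: x=[3.9828] v=[-2.7728]
Step 39: x=[3.8475] v=[-2.7069]
Step 40: x=[3.7158] v=[-2.6336]
Step 41: x=[3.5881] v=[-2.5532]
Step 42: x=[3.4648] v=[-2.4659]
Step 43: x=[3.3462] v=[-2.3719]
Step 44: x=[3.2326] v=[-2.2715]
Step 45: x=[3.1244] v=[-2.1649]
Step 46: x=[3.0218] v=[-2.0525]
Step 47: x=[2.9251] v=[-1.9345]
Step 48: x=[2.8345] v=[-1.8113]
Step 49: x=[2.7503] v=[-1.6832]
Step 50: x=[2.6728] v=[-1.5505]
Step 51: x=[2.6021] v=[-1.4136]
Step 52: x=[2.5385] v=[-1.2729]
Step 53: x=[2.4821] v=[-1.1287]
Step 54: x=[2.4330] v=[-0.9815]
Step 55: x=[2.3914] v=[-0.8316]
Step 56: x=[2.3574] v=[-0.6795]
Step 57: x=[2.3311] v=[-0.5255]
Step 58: x=[2.3126] v=[-0.3701]
Step 59: x=[2.3019] v=[-0.2137]
Step 60: x=[2.2991] v=[-0.0567]
Step 61: x=[2.3041] v=[0.1004]
First v>=0 after going negative at step 61, time=3.0500

Answer: 3.0500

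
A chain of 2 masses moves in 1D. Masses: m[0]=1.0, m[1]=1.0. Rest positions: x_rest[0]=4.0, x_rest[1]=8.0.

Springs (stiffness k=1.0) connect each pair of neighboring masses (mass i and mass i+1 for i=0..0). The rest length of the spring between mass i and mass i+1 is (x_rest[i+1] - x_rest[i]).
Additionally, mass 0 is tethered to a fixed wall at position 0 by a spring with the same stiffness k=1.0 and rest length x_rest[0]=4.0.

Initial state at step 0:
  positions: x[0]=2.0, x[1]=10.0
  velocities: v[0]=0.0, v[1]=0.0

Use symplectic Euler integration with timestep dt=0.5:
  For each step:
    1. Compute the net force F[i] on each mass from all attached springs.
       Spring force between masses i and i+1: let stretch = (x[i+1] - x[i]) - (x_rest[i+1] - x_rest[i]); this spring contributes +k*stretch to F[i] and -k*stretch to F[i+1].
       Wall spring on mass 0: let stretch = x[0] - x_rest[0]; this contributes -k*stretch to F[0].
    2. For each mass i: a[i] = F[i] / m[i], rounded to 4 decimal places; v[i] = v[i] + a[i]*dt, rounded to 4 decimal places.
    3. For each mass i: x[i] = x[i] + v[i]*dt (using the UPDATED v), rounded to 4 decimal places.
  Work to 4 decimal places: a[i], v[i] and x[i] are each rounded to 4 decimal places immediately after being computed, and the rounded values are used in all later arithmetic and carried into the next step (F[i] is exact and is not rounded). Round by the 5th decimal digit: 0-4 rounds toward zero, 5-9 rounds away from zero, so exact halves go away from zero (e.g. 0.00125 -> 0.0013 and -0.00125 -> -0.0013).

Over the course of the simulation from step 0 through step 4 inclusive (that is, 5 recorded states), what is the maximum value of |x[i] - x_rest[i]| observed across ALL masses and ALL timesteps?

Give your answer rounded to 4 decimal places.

Step 0: x=[2.0000 10.0000] v=[0.0000 0.0000]
Step 1: x=[3.5000 9.0000] v=[3.0000 -2.0000]
Step 2: x=[5.5000 7.6250] v=[4.0000 -2.7500]
Step 3: x=[6.6563 6.7188] v=[2.3125 -1.8125]
Step 4: x=[6.1641 6.7970] v=[-0.9844 0.1563]
Max displacement = 2.6563

Answer: 2.6563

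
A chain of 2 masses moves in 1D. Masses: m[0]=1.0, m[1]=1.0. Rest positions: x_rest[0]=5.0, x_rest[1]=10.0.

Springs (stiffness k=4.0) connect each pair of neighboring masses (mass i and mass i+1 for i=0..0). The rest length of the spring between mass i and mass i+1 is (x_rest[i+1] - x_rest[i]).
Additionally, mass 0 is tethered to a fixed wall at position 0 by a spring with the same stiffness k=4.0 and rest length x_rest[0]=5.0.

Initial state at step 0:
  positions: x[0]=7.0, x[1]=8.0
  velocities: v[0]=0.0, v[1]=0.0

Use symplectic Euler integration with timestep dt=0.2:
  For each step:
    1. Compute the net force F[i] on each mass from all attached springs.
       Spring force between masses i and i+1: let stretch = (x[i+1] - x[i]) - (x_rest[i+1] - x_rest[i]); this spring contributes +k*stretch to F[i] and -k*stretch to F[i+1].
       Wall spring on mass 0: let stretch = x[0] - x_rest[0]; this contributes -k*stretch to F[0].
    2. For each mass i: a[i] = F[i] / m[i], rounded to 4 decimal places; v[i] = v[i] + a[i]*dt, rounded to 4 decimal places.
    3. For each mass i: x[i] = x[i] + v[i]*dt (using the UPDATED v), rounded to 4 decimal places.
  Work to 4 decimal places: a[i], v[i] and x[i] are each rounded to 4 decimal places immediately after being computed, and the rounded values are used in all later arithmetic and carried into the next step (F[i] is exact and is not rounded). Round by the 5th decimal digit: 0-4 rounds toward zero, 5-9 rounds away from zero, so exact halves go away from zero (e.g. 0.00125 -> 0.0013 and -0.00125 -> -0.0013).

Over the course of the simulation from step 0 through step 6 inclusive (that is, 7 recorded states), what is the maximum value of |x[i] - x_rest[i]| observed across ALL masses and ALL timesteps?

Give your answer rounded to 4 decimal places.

Answer: 2.5881

Derivation:
Step 0: x=[7.0000 8.0000] v=[0.0000 0.0000]
Step 1: x=[6.0400 8.6400] v=[-4.8000 3.2000]
Step 2: x=[4.5296 9.6640] v=[-7.5520 5.1200]
Step 3: x=[3.1160 10.6665] v=[-7.0682 5.0125]
Step 4: x=[2.4119 11.2609] v=[-3.5206 2.9721]
Step 5: x=[2.7377 11.2395] v=[1.6291 -0.1071]
Step 6: x=[3.9858 10.6578] v=[6.2404 -2.9085]
Max displacement = 2.5881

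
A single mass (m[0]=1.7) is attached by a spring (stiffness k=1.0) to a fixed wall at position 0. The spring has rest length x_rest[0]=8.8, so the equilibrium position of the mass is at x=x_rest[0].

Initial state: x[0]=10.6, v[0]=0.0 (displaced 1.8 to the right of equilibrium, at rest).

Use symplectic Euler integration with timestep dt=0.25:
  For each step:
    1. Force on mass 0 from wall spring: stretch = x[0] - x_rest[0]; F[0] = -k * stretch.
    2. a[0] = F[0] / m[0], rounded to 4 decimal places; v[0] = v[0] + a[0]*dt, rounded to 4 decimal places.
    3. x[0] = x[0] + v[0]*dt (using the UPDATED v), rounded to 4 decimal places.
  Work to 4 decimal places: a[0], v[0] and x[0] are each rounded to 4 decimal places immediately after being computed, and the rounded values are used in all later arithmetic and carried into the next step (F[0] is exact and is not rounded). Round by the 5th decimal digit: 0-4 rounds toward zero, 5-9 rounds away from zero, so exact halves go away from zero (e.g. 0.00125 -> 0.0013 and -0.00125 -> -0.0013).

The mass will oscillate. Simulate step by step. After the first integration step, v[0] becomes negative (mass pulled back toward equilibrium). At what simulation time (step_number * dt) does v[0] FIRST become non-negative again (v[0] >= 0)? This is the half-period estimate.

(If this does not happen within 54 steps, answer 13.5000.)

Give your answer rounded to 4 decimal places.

Answer: 4.2500

Derivation:
Step 0: x=[10.6000] v=[0.0000]
Step 1: x=[10.5338] v=[-0.2647]
Step 2: x=[10.4039] v=[-0.5197]
Step 3: x=[10.2150] v=[-0.7556]
Step 4: x=[9.9741] v=[-0.9637]
Step 5: x=[9.6900] v=[-1.1364]
Step 6: x=[9.3732] v=[-1.2673]
Step 7: x=[9.0353] v=[-1.3516]
Step 8: x=[8.6888] v=[-1.3862]
Step 9: x=[8.3463] v=[-1.3699]
Step 10: x=[8.0205] v=[-1.3032]
Step 11: x=[7.7234] v=[-1.1886]
Step 12: x=[7.4658] v=[-1.0303]
Step 13: x=[7.2573] v=[-0.8341]
Step 14: x=[7.1055] v=[-0.6072]
Step 15: x=[7.0160] v=[-0.3580]
Step 16: x=[6.9921] v=[-0.0957]
Step 17: x=[7.0347] v=[0.1702]
First v>=0 after going negative at step 17, time=4.2500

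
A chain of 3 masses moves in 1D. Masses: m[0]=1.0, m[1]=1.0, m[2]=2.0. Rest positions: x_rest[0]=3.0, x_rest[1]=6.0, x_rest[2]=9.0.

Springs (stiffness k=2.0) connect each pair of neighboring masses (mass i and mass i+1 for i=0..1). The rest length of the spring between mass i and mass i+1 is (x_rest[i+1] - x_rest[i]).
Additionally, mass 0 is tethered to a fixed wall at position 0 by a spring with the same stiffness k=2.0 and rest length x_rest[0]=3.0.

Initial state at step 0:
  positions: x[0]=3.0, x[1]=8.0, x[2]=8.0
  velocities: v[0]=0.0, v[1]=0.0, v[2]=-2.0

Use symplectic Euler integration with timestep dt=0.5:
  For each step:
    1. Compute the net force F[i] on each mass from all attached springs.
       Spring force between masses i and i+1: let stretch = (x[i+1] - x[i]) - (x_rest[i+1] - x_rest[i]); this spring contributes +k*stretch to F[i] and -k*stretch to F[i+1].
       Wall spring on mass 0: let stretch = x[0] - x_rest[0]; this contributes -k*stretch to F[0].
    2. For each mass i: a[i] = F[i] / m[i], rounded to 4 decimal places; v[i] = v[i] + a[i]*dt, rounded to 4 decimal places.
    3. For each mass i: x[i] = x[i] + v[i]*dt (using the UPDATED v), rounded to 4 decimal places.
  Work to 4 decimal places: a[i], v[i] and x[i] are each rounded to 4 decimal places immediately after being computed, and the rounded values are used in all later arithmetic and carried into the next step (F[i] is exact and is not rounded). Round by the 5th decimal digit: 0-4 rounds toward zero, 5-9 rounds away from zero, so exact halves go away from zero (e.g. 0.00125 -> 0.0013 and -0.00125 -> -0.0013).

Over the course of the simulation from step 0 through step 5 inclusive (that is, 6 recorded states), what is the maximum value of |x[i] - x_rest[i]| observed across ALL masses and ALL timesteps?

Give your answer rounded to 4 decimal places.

Step 0: x=[3.0000 8.0000 8.0000] v=[0.0000 0.0000 -2.0000]
Step 1: x=[4.0000 5.5000 7.7500] v=[2.0000 -5.0000 -0.5000]
Step 2: x=[3.7500 3.3750 7.6875] v=[-0.5000 -4.2500 -0.1250]
Step 3: x=[1.4375 3.5938 7.2969] v=[-4.6250 0.4375 -0.7813]
Step 4: x=[-0.5156 4.5860 6.7305] v=[-3.9062 1.9843 -1.1329]
Step 5: x=[0.3399 4.0996 6.3779] v=[1.7110 -0.9728 -0.7052]
Max displacement = 3.5156

Answer: 3.5156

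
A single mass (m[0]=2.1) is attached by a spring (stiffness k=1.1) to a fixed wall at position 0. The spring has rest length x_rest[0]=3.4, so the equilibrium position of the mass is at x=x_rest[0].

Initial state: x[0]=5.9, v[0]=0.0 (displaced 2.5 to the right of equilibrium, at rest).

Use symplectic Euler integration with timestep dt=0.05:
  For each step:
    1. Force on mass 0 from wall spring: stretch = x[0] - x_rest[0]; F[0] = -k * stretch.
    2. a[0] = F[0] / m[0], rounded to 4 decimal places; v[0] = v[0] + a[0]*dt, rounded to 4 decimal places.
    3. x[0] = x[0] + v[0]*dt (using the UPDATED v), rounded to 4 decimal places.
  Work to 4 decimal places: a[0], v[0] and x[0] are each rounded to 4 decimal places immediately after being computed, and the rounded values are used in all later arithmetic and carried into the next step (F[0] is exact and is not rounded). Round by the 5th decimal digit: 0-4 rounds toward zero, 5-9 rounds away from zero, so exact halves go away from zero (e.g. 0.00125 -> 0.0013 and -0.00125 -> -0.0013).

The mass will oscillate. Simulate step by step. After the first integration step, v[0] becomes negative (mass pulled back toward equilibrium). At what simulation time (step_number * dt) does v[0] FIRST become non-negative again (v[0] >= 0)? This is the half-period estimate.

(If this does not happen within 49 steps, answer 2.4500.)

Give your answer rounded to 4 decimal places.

Answer: 2.4500

Derivation:
Step 0: x=[5.9000] v=[0.0000]
Step 1: x=[5.8967] v=[-0.0655]
Step 2: x=[5.8902] v=[-0.1309]
Step 3: x=[5.8804] v=[-0.1961]
Step 4: x=[5.8673] v=[-0.2611]
Step 5: x=[5.8510] v=[-0.3257]
Step 6: x=[5.8315] v=[-0.3899]
Step 7: x=[5.8088] v=[-0.4536]
Step 8: x=[5.7830] v=[-0.5167]
Step 9: x=[5.7540] v=[-0.5791]
Step 10: x=[5.7220] v=[-0.6408]
Step 11: x=[5.6869] v=[-0.7016]
Step 12: x=[5.6488] v=[-0.7615]
Step 13: x=[5.6078] v=[-0.8204]
Step 14: x=[5.5639] v=[-0.8782]
Step 15: x=[5.5172] v=[-0.9349]
Step 16: x=[5.4677] v=[-0.9904]
Step 17: x=[5.4155] v=[-1.0446]
Step 18: x=[5.3606] v=[-1.0974]
Step 19: x=[5.3032] v=[-1.1488]
Step 20: x=[5.2433] v=[-1.1986]
Step 21: x=[5.1810] v=[-1.2469]
Step 22: x=[5.1163] v=[-1.2935]
Step 23: x=[5.0494] v=[-1.3385]
Step 24: x=[4.9803] v=[-1.3817]
Step 25: x=[4.9091] v=[-1.4231]
Step 26: x=[4.8360] v=[-1.4626]
Step 27: x=[4.7610] v=[-1.5002]
Step 28: x=[4.6842] v=[-1.5358]
Step 29: x=[4.6057] v=[-1.5694]
Step 30: x=[4.5257] v=[-1.6010]
Step 31: x=[4.4442] v=[-1.6305]
Step 32: x=[4.3613] v=[-1.6579]
Step 33: x=[4.2771] v=[-1.6831]
Step 34: x=[4.1918] v=[-1.7061]
Step 35: x=[4.1055] v=[-1.7268]
Step 36: x=[4.0182] v=[-1.7453]
Step 37: x=[3.9301] v=[-1.7615]
Step 38: x=[3.8413] v=[-1.7754]
Step 39: x=[3.7520] v=[-1.7870]
Step 40: x=[3.6622] v=[-1.7962]
Step 41: x=[3.5720] v=[-1.8031]
Step 42: x=[3.4816] v=[-1.8076]
Step 43: x=[3.3911] v=[-1.8097]
Step 44: x=[3.3006] v=[-1.8095]
Step 45: x=[3.2103] v=[-1.8069]
Step 46: x=[3.1202] v=[-1.8019]
Step 47: x=[3.0305] v=[-1.7946]
Step 48: x=[2.9413] v=[-1.7849]
Step 49: x=[2.8527] v=[-1.7729]
v[0] did not become non-negative within 49 steps; using fallback time=2.4500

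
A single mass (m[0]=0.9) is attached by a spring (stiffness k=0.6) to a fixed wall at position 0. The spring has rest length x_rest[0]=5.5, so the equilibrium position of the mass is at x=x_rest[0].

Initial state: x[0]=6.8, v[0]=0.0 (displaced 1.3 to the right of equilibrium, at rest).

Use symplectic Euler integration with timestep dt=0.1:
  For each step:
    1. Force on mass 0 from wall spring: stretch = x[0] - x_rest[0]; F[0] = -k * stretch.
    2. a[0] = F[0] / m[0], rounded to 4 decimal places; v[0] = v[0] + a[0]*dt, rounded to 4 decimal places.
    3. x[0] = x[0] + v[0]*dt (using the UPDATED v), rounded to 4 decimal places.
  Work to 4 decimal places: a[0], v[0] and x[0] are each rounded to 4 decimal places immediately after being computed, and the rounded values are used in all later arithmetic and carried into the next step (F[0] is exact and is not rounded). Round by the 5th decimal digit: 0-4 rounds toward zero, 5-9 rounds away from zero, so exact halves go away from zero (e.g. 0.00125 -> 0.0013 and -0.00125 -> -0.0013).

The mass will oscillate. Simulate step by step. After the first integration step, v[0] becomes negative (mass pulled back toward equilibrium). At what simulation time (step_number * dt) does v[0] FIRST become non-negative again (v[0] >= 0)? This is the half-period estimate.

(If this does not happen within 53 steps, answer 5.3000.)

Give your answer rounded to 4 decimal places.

Answer: 3.9000

Derivation:
Step 0: x=[6.8000] v=[0.0000]
Step 1: x=[6.7913] v=[-0.0867]
Step 2: x=[6.7740] v=[-0.1728]
Step 3: x=[6.7482] v=[-0.2577]
Step 4: x=[6.7141] v=[-0.3409]
Step 5: x=[6.6719] v=[-0.4218]
Step 6: x=[6.6219] v=[-0.4999]
Step 7: x=[6.5644] v=[-0.5747]
Step 8: x=[6.4998] v=[-0.6457]
Step 9: x=[6.4286] v=[-0.7124]
Step 10: x=[6.3512] v=[-0.7743]
Step 11: x=[6.2681] v=[-0.8311]
Step 12: x=[6.1799] v=[-0.8823]
Step 13: x=[6.0871] v=[-0.9276]
Step 14: x=[5.9904] v=[-0.9667]
Step 15: x=[5.8905] v=[-0.9994]
Step 16: x=[5.7880] v=[-1.0254]
Step 17: x=[5.6835] v=[-1.0446]
Step 18: x=[5.5778] v=[-1.0568]
Step 19: x=[5.4716] v=[-1.0620]
Step 20: x=[5.3656] v=[-1.0601]
Step 21: x=[5.2605] v=[-1.0511]
Step 22: x=[5.1570] v=[-1.0351]
Step 23: x=[5.0558] v=[-1.0122]
Step 24: x=[4.9575] v=[-0.9826]
Step 25: x=[4.8629] v=[-0.9464]
Step 26: x=[4.7725] v=[-0.9039]
Step 27: x=[4.6870] v=[-0.8554]
Step 28: x=[4.6069] v=[-0.8012]
Step 29: x=[4.5327] v=[-0.7417]
Step 30: x=[4.4650] v=[-0.6772]
Step 31: x=[4.4042] v=[-0.6082]
Step 32: x=[4.3507] v=[-0.5352]
Step 33: x=[4.3048] v=[-0.4586]
Step 34: x=[4.2669] v=[-0.3789]
Step 35: x=[4.2372] v=[-0.2967]
Step 36: x=[4.2160] v=[-0.2125]
Step 37: x=[4.2033] v=[-0.1269]
Step 38: x=[4.1993] v=[-0.0405]
Step 39: x=[4.2039] v=[0.0462]
First v>=0 after going negative at step 39, time=3.9000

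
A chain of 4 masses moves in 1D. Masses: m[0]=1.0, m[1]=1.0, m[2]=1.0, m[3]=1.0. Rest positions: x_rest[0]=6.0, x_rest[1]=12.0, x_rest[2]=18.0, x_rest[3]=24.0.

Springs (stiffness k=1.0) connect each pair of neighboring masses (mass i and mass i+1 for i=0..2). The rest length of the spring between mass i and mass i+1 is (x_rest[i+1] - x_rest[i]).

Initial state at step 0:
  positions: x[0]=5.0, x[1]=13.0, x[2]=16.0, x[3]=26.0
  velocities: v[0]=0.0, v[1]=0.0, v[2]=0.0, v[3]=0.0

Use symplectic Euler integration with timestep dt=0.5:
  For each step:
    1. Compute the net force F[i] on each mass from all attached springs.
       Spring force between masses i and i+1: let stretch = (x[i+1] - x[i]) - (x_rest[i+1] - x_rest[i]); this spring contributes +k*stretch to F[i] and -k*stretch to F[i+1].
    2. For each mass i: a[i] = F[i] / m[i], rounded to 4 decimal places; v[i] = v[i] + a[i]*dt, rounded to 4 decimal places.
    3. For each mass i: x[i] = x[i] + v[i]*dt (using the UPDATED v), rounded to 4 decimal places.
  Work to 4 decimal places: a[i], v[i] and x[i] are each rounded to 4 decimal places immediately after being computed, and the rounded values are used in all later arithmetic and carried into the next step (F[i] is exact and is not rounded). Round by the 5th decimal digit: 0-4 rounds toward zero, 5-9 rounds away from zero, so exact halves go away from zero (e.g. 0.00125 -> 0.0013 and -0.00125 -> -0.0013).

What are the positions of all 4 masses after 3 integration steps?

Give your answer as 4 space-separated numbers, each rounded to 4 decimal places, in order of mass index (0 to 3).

Step 0: x=[5.0000 13.0000 16.0000 26.0000] v=[0.0000 0.0000 0.0000 0.0000]
Step 1: x=[5.5000 11.7500 17.7500 25.0000] v=[1.0000 -2.5000 3.5000 -2.0000]
Step 2: x=[6.0625 10.4375 19.8125 23.6875] v=[1.1250 -2.6250 4.1250 -2.6250]
Step 3: x=[6.2188 10.3750 20.5000 22.9063] v=[0.3125 -0.1250 1.3750 -1.5625]

Answer: 6.2188 10.3750 20.5000 22.9063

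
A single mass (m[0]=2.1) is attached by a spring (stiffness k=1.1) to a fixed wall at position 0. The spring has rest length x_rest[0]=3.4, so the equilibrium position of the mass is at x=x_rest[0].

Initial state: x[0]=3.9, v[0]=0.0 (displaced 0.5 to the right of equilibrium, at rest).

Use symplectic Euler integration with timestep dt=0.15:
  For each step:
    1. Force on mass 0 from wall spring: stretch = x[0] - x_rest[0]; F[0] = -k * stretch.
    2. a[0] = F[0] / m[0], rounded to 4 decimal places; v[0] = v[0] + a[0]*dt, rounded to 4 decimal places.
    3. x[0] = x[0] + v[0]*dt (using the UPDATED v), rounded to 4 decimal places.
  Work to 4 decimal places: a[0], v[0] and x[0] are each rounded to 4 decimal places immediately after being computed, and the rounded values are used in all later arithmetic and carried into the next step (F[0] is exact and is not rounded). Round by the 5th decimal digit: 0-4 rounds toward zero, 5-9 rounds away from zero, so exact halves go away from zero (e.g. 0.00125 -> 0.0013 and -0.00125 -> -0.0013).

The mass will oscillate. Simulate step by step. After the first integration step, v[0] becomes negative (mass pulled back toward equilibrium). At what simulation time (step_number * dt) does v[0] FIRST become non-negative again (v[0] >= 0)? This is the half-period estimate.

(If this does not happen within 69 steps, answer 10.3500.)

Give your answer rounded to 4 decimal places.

Answer: 4.3500

Derivation:
Step 0: x=[3.9000] v=[0.0000]
Step 1: x=[3.8941] v=[-0.0393]
Step 2: x=[3.8824] v=[-0.0781]
Step 3: x=[3.8650] v=[-0.1160]
Step 4: x=[3.8421] v=[-0.1525]
Step 5: x=[3.8140] v=[-0.1872]
Step 6: x=[3.7810] v=[-0.2197]
Step 7: x=[3.7436] v=[-0.2496]
Step 8: x=[3.7021] v=[-0.2766]
Step 9: x=[3.6571] v=[-0.3003]
Step 10: x=[3.6090] v=[-0.3205]
Step 11: x=[3.5585] v=[-0.3369]
Step 12: x=[3.5061] v=[-0.3494]
Step 13: x=[3.4524] v=[-0.3577]
Step 14: x=[3.3981] v=[-0.3618]
Step 15: x=[3.3438] v=[-0.3617]
Step 16: x=[3.2902] v=[-0.3573]
Step 17: x=[3.2379] v=[-0.3487]
Step 18: x=[3.1875] v=[-0.3360]
Step 19: x=[3.1396] v=[-0.3193]
Step 20: x=[3.0948] v=[-0.2988]
Step 21: x=[3.0536] v=[-0.2748]
Step 22: x=[3.0165] v=[-0.2476]
Step 23: x=[2.9839] v=[-0.2175]
Step 24: x=[2.9562] v=[-0.1848]
Step 25: x=[2.9337] v=[-0.1499]
Step 26: x=[2.9167] v=[-0.1133]
Step 27: x=[2.9054] v=[-0.0753]
Step 28: x=[2.8999] v=[-0.0364]
Step 29: x=[2.9003] v=[0.0029]
First v>=0 after going negative at step 29, time=4.3500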